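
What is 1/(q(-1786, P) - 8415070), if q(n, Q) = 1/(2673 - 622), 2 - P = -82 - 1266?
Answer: -2051/17259308569 ≈ -1.1883e-7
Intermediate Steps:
P = 1350 (P = 2 - (-82 - 1266) = 2 - 1*(-1348) = 2 + 1348 = 1350)
q(n, Q) = 1/2051
1/(q(-1786, P) - 8415070) = 1/(1/2051 - 8415070) = 1/(-17259308569/2051) = -2051/17259308569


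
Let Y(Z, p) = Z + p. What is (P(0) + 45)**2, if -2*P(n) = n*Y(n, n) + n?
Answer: 2025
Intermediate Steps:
P(n) = -n**2 - n/2 (P(n) = -(n*(n + n) + n)/2 = -(n*(2*n) + n)/2 = -(2*n**2 + n)/2 = -(n + 2*n**2)/2 = -n**2 - n/2)
(P(0) + 45)**2 = (-1*0*(1/2 + 0) + 45)**2 = (-1*0*1/2 + 45)**2 = (0 + 45)**2 = 45**2 = 2025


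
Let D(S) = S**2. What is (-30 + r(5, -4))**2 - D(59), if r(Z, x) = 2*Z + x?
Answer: -2905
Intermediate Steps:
r(Z, x) = x + 2*Z
(-30 + r(5, -4))**2 - D(59) = (-30 + (-4 + 2*5))**2 - 1*59**2 = (-30 + (-4 + 10))**2 - 1*3481 = (-30 + 6)**2 - 3481 = (-24)**2 - 3481 = 576 - 3481 = -2905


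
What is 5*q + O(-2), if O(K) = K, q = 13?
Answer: 63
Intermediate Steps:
5*q + O(-2) = 5*13 - 2 = 65 - 2 = 63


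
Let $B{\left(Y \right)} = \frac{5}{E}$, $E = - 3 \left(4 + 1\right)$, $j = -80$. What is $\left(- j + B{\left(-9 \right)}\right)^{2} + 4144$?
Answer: $\frac{94417}{9} \approx 10491.0$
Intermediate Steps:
$E = -15$ ($E = \left(-3\right) 5 = -15$)
$B{\left(Y \right)} = - \frac{1}{3}$ ($B{\left(Y \right)} = \frac{5}{-15} = 5 \left(- \frac{1}{15}\right) = - \frac{1}{3}$)
$\left(- j + B{\left(-9 \right)}\right)^{2} + 4144 = \left(\left(-1\right) \left(-80\right) - \frac{1}{3}\right)^{2} + 4144 = \left(80 - \frac{1}{3}\right)^{2} + 4144 = \left(\frac{239}{3}\right)^{2} + 4144 = \frac{57121}{9} + 4144 = \frac{94417}{9}$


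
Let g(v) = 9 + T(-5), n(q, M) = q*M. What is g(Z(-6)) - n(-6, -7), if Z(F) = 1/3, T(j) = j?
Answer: -38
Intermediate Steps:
n(q, M) = M*q
Z(F) = 1/3 (Z(F) = 1*(1/3) = 1/3)
g(v) = 4 (g(v) = 9 - 5 = 4)
g(Z(-6)) - n(-6, -7) = 4 - (-7)*(-6) = 4 - 1*42 = 4 - 42 = -38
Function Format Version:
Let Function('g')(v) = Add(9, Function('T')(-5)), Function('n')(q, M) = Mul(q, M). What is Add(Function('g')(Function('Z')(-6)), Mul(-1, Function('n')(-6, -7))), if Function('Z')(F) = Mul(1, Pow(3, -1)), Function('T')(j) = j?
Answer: -38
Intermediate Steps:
Function('n')(q, M) = Mul(M, q)
Function('Z')(F) = Rational(1, 3) (Function('Z')(F) = Mul(1, Rational(1, 3)) = Rational(1, 3))
Function('g')(v) = 4 (Function('g')(v) = Add(9, -5) = 4)
Add(Function('g')(Function('Z')(-6)), Mul(-1, Function('n')(-6, -7))) = Add(4, Mul(-1, Mul(-7, -6))) = Add(4, Mul(-1, 42)) = Add(4, -42) = -38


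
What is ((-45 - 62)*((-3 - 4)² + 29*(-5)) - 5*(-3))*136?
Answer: 1399032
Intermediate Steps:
((-45 - 62)*((-3 - 4)² + 29*(-5)) - 5*(-3))*136 = (-107*((-7)² - 145) + 15)*136 = (-107*(49 - 145) + 15)*136 = (-107*(-96) + 15)*136 = (10272 + 15)*136 = 10287*136 = 1399032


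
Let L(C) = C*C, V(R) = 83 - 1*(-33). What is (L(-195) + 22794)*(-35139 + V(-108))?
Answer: -2130063837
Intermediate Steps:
V(R) = 116 (V(R) = 83 + 33 = 116)
L(C) = C²
(L(-195) + 22794)*(-35139 + V(-108)) = ((-195)² + 22794)*(-35139 + 116) = (38025 + 22794)*(-35023) = 60819*(-35023) = -2130063837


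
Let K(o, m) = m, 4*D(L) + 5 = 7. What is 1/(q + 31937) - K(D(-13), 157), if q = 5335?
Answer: -5851703/37272 ≈ -157.00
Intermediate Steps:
D(L) = ½ (D(L) = -5/4 + (¼)*7 = -5/4 + 7/4 = ½)
1/(q + 31937) - K(D(-13), 157) = 1/(5335 + 31937) - 1*157 = 1/37272 - 157 = -5851703/37272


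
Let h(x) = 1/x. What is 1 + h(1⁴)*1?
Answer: 2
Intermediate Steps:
h(x) = 1/x
1 + h(1⁴)*1 = 1 + 1/1⁴ = 1 + 1/1 = 1 + 1*1 = 1 + 1 = 2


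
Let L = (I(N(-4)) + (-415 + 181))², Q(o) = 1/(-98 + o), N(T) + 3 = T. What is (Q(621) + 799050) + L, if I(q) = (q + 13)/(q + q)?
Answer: 21885631162/25627 ≈ 8.5401e+5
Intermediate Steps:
N(T) = -3 + T
I(q) = (13 + q)/(2*q) (I(q) = (13 + q)/((2*q)) = (13 + q)*(1/(2*q)) = (13 + q)/(2*q))
L = 2692881/49 (L = ((13 + (-3 - 4))/(2*(-3 - 4)) + (-415 + 181))² = ((½)*(13 - 7)/(-7) - 234)² = ((½)*(-⅐)*6 - 234)² = (-3/7 - 234)² = (-1641/7)² = 2692881/49 ≈ 54957.)
(Q(621) + 799050) + L = (1/(-98 + 621) + 799050) + 2692881/49 = (1/523 + 799050) + 2692881/49 = 417903151/523 + 2692881/49 = 21885631162/25627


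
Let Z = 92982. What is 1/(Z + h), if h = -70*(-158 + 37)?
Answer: 1/101452 ≈ 9.8569e-6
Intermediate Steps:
h = 8470 (h = -70*(-121) = 8470)
1/(Z + h) = 1/(92982 + 8470) = 1/101452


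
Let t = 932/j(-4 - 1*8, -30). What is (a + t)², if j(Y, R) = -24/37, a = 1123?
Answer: 3545689/36 ≈ 98491.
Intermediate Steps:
j(Y, R) = -24/37 (j(Y, R) = -24*1/37 = -24/37)
t = -8621/6 (t = 932/(-24/37) = 932*(-37/24) = -8621/6 ≈ -1436.8)
(a + t)² = (1123 - 8621/6)² = (-1883/6)² = 3545689/36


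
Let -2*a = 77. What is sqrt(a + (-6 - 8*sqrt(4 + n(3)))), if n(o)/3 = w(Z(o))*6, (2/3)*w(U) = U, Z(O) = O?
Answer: sqrt(-178 - 32*sqrt(85))/2 ≈ 10.875*I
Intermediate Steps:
a = -77/2 (a = -1/2*77 = -77/2 ≈ -38.500)
w(U) = 3*U/2
n(o) = 27*o (n(o) = 3*((3*o/2)*6) = 3*(9*o) = 27*o)
sqrt(a + (-6 - 8*sqrt(4 + n(3)))) = sqrt(-77/2 + (-6 - 8*sqrt(4 + 27*3))) = sqrt(-77/2 + (-6 - 8*sqrt(4 + 81))) = sqrt(-77/2 + (-6 - 8*sqrt(85))) = sqrt(-89/2 - 8*sqrt(85))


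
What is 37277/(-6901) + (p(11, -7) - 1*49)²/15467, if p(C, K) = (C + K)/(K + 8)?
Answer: -562588834/106737767 ≈ -5.2708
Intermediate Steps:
p(C, K) = (C + K)/(8 + K)
37277/(-6901) + (p(11, -7) - 1*49)²/15467 = 37277/(-6901) + ((11 - 7)/(8 - 7) - 1*49)²/15467 = 37277*(-1/6901) + (4/1 - 49)²*(1/15467) = -37277/6901 + (1*4 - 49)²*(1/15467) = -37277/6901 + (4 - 49)²*(1/15467) = -37277/6901 + (-45)²*(1/15467) = -37277/6901 + 2025*(1/15467) = -37277/6901 + 2025/15467 = -562588834/106737767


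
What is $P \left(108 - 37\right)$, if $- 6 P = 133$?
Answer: $- \frac{9443}{6} \approx -1573.8$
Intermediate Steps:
$P = - \frac{133}{6}$ ($P = \left(- \frac{1}{6}\right) 133 = - \frac{133}{6} \approx -22.167$)
$P \left(108 - 37\right) = - \frac{133 \left(108 - 37\right)}{6} = \left(- \frac{133}{6}\right) 71 = - \frac{9443}{6}$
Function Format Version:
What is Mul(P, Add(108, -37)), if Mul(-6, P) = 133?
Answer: Rational(-9443, 6) ≈ -1573.8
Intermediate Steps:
P = Rational(-133, 6) (P = Mul(Rational(-1, 6), 133) = Rational(-133, 6) ≈ -22.167)
Mul(P, Add(108, -37)) = Mul(Rational(-133, 6), Add(108, -37)) = Mul(Rational(-133, 6), 71) = Rational(-9443, 6)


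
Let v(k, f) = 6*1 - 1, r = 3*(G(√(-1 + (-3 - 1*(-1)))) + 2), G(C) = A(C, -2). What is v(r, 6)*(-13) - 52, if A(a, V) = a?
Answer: -117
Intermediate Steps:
G(C) = C
r = 6 + 3*I*√3 (r = 3*(√(-1 + (-3 - 1*(-1))) + 2) = 3*(√(-1 + (-3 + 1)) + 2) = 3*(√(-1 - 2) + 2) = 3*(√(-3) + 2) = 3*(I*√3 + 2) = 3*(2 + I*√3) = 6 + 3*I*√3 ≈ 6.0 + 5.1962*I)
v(k, f) = 5 (v(k, f) = 6 - 1 = 5)
v(r, 6)*(-13) - 52 = 5*(-13) - 52 = -65 - 52 = -117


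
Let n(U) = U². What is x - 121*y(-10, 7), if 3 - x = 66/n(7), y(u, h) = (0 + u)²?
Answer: -592819/49 ≈ -12098.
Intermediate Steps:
y(u, h) = u²
x = 81/49 (x = 3 - 66/(7²) = 3 - 66/49 = 81/49 ≈ 1.6531)
x - 121*y(-10, 7) = 81/49 - 121*(-10)² = 81/49 - 121*100 = 81/49 - 12100 = -592819/49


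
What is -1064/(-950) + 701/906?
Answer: 42893/22650 ≈ 1.8937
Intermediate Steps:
-1064/(-950) + 701/906 = -1064*(-1/950) + 701*(1/906) = 28/25 + 701/906 = 42893/22650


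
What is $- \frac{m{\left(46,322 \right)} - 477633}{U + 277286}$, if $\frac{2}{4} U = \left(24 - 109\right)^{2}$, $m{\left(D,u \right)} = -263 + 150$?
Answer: $\frac{238873}{145868} \approx 1.6376$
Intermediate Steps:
$m{\left(D,u \right)} = -113$
$U = 14450$ ($U = 2 \left(24 - 109\right)^{2} = 2 \left(-85\right)^{2} = 2 \cdot 7225 = 14450$)
$- \frac{m{\left(46,322 \right)} - 477633}{U + 277286} = - \frac{-113 - 477633}{14450 + 277286} = - \frac{-113 - 477633}{291736} = - \frac{-477746}{291736} = \left(-1\right) \left(- \frac{238873}{145868}\right) = \frac{238873}{145868}$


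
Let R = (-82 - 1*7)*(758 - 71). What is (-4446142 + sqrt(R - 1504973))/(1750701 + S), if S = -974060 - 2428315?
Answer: 2223071/825837 - I*sqrt(391529)/825837 ≈ 2.6919 - 0.00075768*I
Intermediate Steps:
S = -3402375
R = -61143 (R = (-82 - 7)*687 = -89*687 = -61143)
(-4446142 + sqrt(R - 1504973))/(1750701 + S) = (-4446142 + sqrt(-61143 - 1504973))/(1750701 - 3402375) = (-4446142 + sqrt(-1566116))/(-1651674) = (-4446142 + 2*I*sqrt(391529))*(-1/1651674) = 2223071/825837 - I*sqrt(391529)/825837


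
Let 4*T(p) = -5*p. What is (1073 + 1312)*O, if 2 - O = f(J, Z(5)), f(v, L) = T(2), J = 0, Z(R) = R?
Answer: 21465/2 ≈ 10733.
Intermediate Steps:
T(p) = -5*p/4 (T(p) = (-5*p)/4 = -5*p/4)
f(v, L) = -5/2 (f(v, L) = -5/4*2 = -5/2)
O = 9/2 (O = 2 - 1*(-5/2) = 2 + 5/2 = 9/2 ≈ 4.5000)
(1073 + 1312)*O = (1073 + 1312)*(9/2) = 2385*(9/2) = 21465/2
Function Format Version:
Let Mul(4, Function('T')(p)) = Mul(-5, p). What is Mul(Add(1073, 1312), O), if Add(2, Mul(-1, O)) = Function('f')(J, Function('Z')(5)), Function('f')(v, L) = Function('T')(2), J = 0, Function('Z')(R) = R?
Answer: Rational(21465, 2) ≈ 10733.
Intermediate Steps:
Function('T')(p) = Mul(Rational(-5, 4), p) (Function('T')(p) = Mul(Rational(1, 4), Mul(-5, p)) = Mul(Rational(-5, 4), p))
Function('f')(v, L) = Rational(-5, 2) (Function('f')(v, L) = Mul(Rational(-5, 4), 2) = Rational(-5, 2))
O = Rational(9, 2) (O = Add(2, Mul(-1, Rational(-5, 2))) = Add(2, Rational(5, 2)) = Rational(9, 2) ≈ 4.5000)
Mul(Add(1073, 1312), O) = Mul(Add(1073, 1312), Rational(9, 2)) = Mul(2385, Rational(9, 2)) = Rational(21465, 2)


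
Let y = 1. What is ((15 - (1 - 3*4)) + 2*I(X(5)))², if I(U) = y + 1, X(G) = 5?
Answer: 900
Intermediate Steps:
I(U) = 2 (I(U) = 1 + 1 = 2)
((15 - (1 - 3*4)) + 2*I(X(5)))² = ((15 - (1 - 3*4)) + 2*2)² = ((15 - (1 - 12)) + 4)² = ((15 - 1*(-11)) + 4)² = ((15 + 11) + 4)² = (26 + 4)² = 30² = 900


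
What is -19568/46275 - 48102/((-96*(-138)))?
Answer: -138064273/34058400 ≈ -4.0537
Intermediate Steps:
-19568/46275 - 48102/((-96*(-138))) = -19568*1/46275 - 48102/13248 = -19568/46275 - 48102*1/13248 = -19568/46275 - 8017/2208 = -138064273/34058400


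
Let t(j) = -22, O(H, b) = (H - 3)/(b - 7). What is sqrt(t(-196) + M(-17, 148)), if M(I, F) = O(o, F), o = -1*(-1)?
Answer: 4*I*sqrt(27354)/141 ≈ 4.6919*I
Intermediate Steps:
o = 1
O(H, b) = (-3 + H)/(-7 + b)
M(I, F) = -2/(-7 + F) (M(I, F) = (-3 + 1)/(-7 + F) = -2/(-7 + F))
sqrt(t(-196) + M(-17, 148)) = sqrt(-22 - 2/(-7 + 148)) = sqrt(-22 - 2/141) = sqrt(-3104/141) = 4*I*sqrt(27354)/141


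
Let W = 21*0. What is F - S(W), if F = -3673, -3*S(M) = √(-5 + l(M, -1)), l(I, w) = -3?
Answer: -3673 + 2*I*√2/3 ≈ -3673.0 + 0.94281*I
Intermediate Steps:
W = 0
S(M) = -2*I*√2/3 (S(M) = -√(-5 - 3)/3 = -2*I*√2/3)
F - S(W) = -3673 - (-2)*I*√2/3 = -3673 + 2*I*√2/3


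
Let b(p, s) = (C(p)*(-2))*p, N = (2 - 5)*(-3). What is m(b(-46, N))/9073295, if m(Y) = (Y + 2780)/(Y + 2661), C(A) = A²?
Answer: 197452/1790460522235 ≈ 1.1028e-7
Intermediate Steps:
N = 9 (N = -3*(-3) = 9)
b(p, s) = -2*p³ (b(p, s) = (p²*(-2))*p = (-2*p²)*p = -2*p³)
m(Y) = (2780 + Y)/(2661 + Y)
m(b(-46, N))/9073295 = ((2780 - 2*(-46)³)/(2661 - 2*(-46)³))/9073295 = ((2780 - 2*(-97336))/(2661 - 2*(-97336)))*(1/9073295) = ((2780 + 194672)/(2661 + 194672))*(1/9073295) = (197452/197333)*(1/9073295) = 197452/1790460522235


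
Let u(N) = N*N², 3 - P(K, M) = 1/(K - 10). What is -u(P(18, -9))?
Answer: -12167/512 ≈ -23.764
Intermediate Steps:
P(K, M) = 3 - 1/(-10 + K) (P(K, M) = 3 - 1/(K - 10) = 3 - 1/(-10 + K))
u(N) = N³
-u(P(18, -9)) = -((-31 + 3*18)/(-10 + 18))³ = -((-31 + 54)/8)³ = -((⅛)*23)³ = -(23/8)³ = -1*12167/512 = -12167/512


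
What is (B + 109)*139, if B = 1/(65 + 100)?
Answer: 2500054/165 ≈ 15152.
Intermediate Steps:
B = 1/165 ≈ 0.0060606
(B + 109)*139 = (1/165 + 109)*139 = (17986/165)*139 = 2500054/165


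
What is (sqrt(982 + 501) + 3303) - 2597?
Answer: 706 + sqrt(1483) ≈ 744.51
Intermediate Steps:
(sqrt(982 + 501) + 3303) - 2597 = (sqrt(1483) + 3303) - 2597 = (3303 + sqrt(1483)) - 2597 = 706 + sqrt(1483)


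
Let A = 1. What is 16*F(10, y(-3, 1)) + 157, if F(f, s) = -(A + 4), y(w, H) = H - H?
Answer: 77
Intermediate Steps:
y(w, H) = 0
F(f, s) = -5 (F(f, s) = -(1 + 4) = -1*5 = -5)
16*F(10, y(-3, 1)) + 157 = 16*(-5) + 157 = -80 + 157 = 77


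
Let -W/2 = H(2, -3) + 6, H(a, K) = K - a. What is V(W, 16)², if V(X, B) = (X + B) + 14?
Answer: 784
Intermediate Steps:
W = -2 (W = -2*((-3 - 1*2) + 6) = -2*((-3 - 2) + 6) = -2*(-5 + 6) = -2*1 = -2)
V(X, B) = 14 + B + X (V(X, B) = (B + X) + 14 = 14 + B + X)
V(W, 16)² = (14 + 16 - 2)² = 28² = 784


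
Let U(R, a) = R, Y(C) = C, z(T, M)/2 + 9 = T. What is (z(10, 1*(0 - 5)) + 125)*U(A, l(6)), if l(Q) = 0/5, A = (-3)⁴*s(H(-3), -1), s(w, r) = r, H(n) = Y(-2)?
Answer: -10287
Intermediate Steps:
z(T, M) = -18 + 2*T
H(n) = -2
A = -81 (A = (-3)⁴*(-1) = 81*(-1) = -81)
l(Q) = 0 (l(Q) = 0*(⅕) = 0)
(z(10, 1*(0 - 5)) + 125)*U(A, l(6)) = ((-18 + 2*10) + 125)*(-81) = ((-18 + 20) + 125)*(-81) = (2 + 125)*(-81) = 127*(-81) = -10287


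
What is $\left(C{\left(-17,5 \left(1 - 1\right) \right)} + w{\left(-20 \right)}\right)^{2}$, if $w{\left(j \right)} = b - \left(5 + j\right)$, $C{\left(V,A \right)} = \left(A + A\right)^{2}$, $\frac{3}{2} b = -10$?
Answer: $\frac{625}{9} \approx 69.444$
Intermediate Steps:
$b = - \frac{20}{3}$ ($b = \frac{2}{3} \left(-10\right) = - \frac{20}{3} \approx -6.6667$)
$C{\left(V,A \right)} = 4 A^{2}$ ($C{\left(V,A \right)} = \left(2 A\right)^{2} = 4 A^{2}$)
$w{\left(j \right)} = - \frac{35}{3} - j$ ($w{\left(j \right)} = - \frac{20}{3} - \left(5 + j\right) = - \frac{35}{3} - j$)
$\left(C{\left(-17,5 \left(1 - 1\right) \right)} + w{\left(-20 \right)}\right)^{2} = \left(4 \left(5 \left(1 - 1\right)\right)^{2} - - \frac{25}{3}\right)^{2} = \left(4 \left(5 \cdot 0\right)^{2} + \left(- \frac{35}{3} + 20\right)\right)^{2} = \left(4 \cdot 0^{2} + \frac{25}{3}\right)^{2} = \left(4 \cdot 0 + \frac{25}{3}\right)^{2} = \left(0 + \frac{25}{3}\right)^{2} = \left(\frac{25}{3}\right)^{2} = \frac{625}{9}$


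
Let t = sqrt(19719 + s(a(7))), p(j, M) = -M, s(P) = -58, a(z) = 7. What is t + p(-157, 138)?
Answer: -138 + sqrt(19661) ≈ 2.2177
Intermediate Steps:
t = sqrt(19661) (t = sqrt(19719 - 58) = sqrt(19661) ≈ 140.22)
t + p(-157, 138) = sqrt(19661) - 1*138 = sqrt(19661) - 138 = -138 + sqrt(19661)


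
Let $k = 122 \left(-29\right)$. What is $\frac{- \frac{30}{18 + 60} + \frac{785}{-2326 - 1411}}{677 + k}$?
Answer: $\frac{28890}{138990241} \approx 0.00020786$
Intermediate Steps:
$k = -3538$
$\frac{- \frac{30}{18 + 60} + \frac{785}{-2326 - 1411}}{677 + k} = \frac{- \frac{30}{18 + 60} + \frac{785}{-2326 - 1411}}{677 - 3538} = \frac{- \frac{30}{78} + \frac{785}{-2326 - 1411}}{-2861} = \left(\left(-30\right) \frac{1}{78} + \frac{785}{-3737}\right) \left(- \frac{1}{2861}\right) = \left(- \frac{5}{13} + 785 \left(- \frac{1}{3737}\right)\right) \left(- \frac{1}{2861}\right) = \left(- \frac{5}{13} - \frac{785}{3737}\right) \left(- \frac{1}{2861}\right) = \left(- \frac{28890}{48581}\right) \left(- \frac{1}{2861}\right) = \frac{28890}{138990241}$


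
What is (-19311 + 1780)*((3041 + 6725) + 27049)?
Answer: -645403765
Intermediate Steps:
(-19311 + 1780)*((3041 + 6725) + 27049) = -17531*(9766 + 27049) = -17531*36815 = -645403765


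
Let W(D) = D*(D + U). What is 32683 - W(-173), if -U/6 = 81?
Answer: -81324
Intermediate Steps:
U = -486 (U = -6*81 = -486)
W(D) = D*(-486 + D) (W(D) = D*(D - 486) = D*(-486 + D))
32683 - W(-173) = 32683 - (-173)*(-486 - 173) = 32683 - (-173)*(-659) = 32683 - 1*114007 = 32683 - 114007 = -81324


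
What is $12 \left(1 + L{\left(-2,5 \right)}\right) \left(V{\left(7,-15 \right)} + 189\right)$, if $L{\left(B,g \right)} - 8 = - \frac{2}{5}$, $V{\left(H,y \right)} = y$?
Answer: $\frac{89784}{5} \approx 17957.0$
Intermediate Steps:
$L{\left(B,g \right)} = \frac{38}{5}$ ($L{\left(B,g \right)} = 8 - \frac{2}{5} = \frac{38}{5}$)
$12 \left(1 + L{\left(-2,5 \right)}\right) \left(V{\left(7,-15 \right)} + 189\right) = 12 \left(1 + \frac{38}{5}\right) \left(-15 + 189\right) = 12 \cdot \frac{43}{5} \cdot 174 = \frac{516}{5} \cdot 174 = \frac{89784}{5}$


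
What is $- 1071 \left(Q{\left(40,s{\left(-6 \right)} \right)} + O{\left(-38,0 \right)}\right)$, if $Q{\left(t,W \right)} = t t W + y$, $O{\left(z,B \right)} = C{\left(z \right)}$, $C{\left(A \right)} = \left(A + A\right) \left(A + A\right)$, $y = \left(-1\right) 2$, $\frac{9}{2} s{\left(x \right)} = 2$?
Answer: $-6945554$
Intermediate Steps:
$s{\left(x \right)} = \frac{4}{9}$ ($s{\left(x \right)} = \frac{2}{9} \cdot 2 = \frac{4}{9}$)
$y = -2$
$C{\left(A \right)} = 4 A^{2}$ ($C{\left(A \right)} = 2 A 2 A = 4 A^{2}$)
$O{\left(z,B \right)} = 4 z^{2}$
$Q{\left(t,W \right)} = -2 + W t^{2}$ ($Q{\left(t,W \right)} = t t W - 2 = t^{2} W - 2 = W t^{2} - 2 = -2 + W t^{2}$)
$- 1071 \left(Q{\left(40,s{\left(-6 \right)} \right)} + O{\left(-38,0 \right)}\right) = - 1071 \left(\left(-2 + \frac{4 \cdot 40^{2}}{9}\right) + 4 \left(-38\right)^{2}\right) = - 1071 \left(\left(-2 + \frac{4}{9} \cdot 1600\right) + 4 \cdot 1444\right) = - 1071 \left(\left(-2 + \frac{6400}{9}\right) + 5776\right) = - 1071 \left(\frac{6382}{9} + 5776\right) = \left(-1071\right) \frac{58366}{9} = -6945554$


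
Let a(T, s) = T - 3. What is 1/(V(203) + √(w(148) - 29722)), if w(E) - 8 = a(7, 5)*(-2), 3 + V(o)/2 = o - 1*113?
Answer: 87/29999 - I*√29722/59998 ≈ 0.0029001 - 0.0028734*I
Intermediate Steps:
a(T, s) = -3 + T
V(o) = -232 + 2*o (V(o) = -6 + 2*(o - 1*113) = -6 + 2*(o - 113) = -6 + 2*(-113 + o) = -6 + (-226 + 2*o) = -232 + 2*o)
w(E) = 0 (w(E) = 8 + (-3 + 7)*(-2) = 8 + 4*(-2) = 8 - 8 = 0)
1/(V(203) + √(w(148) - 29722)) = 1/((-232 + 2*203) + √(0 - 29722)) = 1/((-232 + 406) + √(-29722)) = 1/(174 + I*√29722)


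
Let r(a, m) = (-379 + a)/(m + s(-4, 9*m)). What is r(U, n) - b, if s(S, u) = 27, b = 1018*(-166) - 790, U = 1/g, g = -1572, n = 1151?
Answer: 10141839389/59736 ≈ 1.6978e+5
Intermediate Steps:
U = -1/1572 (U = 1/(-1572) = -1/1572 ≈ -0.00063613)
b = -169778 (b = -168988 - 790 = -169778)
r(a, m) = (-379 + a)/(27 + m) (r(a, m) = (-379 + a)/(m + 27) = (-379 + a)/(27 + m))
r(U, n) - b = (-379 - 1/1572)/(27 + 1151) - 1*(-169778) = -595789/1572/1178 + 169778 = (1/1178)*(-595789/1572) + 169778 = -19219/59736 + 169778 = 10141839389/59736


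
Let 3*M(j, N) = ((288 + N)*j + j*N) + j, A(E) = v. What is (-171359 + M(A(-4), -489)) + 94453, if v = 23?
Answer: -246565/3 ≈ -82188.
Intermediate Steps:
A(E) = 23
M(j, N) = j/3 + N*j/3 + j*(288 + N)/3 (M(j, N) = (((288 + N)*j + j*N) + j)/3 = ((j*(288 + N) + N*j) + j)/3 = ((N*j + j*(288 + N)) + j)/3 = (j + N*j + j*(288 + N))/3 = j/3 + N*j/3 + j*(288 + N)/3)
(-171359 + M(A(-4), -489)) + 94453 = (-171359 + (1/3)*23*(289 + 2*(-489))) + 94453 = (-171359 + (1/3)*23*(289 - 978)) + 94453 = (-171359 + (1/3)*23*(-689)) + 94453 = (-171359 - 15847/3) + 94453 = -529924/3 + 94453 = -246565/3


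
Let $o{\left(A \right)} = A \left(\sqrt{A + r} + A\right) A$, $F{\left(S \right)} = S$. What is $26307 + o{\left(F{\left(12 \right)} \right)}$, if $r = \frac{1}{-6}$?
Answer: $28035 + 24 \sqrt{426} \approx 28530.0$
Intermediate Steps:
$r = - \frac{1}{6} \approx -0.16667$
$o{\left(A \right)} = A^{2} \left(A + \sqrt{- \frac{1}{6} + A}\right)$ ($o{\left(A \right)} = A \left(\sqrt{A - \frac{1}{6}} + A\right) A = A \left(\sqrt{- \frac{1}{6} + A} + A\right) A = A \left(A + \sqrt{- \frac{1}{6} + A}\right) A = A^{2} \left(A + \sqrt{- \frac{1}{6} + A}\right)$)
$26307 + o{\left(F{\left(12 \right)} \right)} = 26307 + 12^{2} \left(12 + \frac{\sqrt{-6 + 36 \cdot 12}}{6}\right) = 26307 + 144 \left(12 + \frac{\sqrt{-6 + 432}}{6}\right) = 26307 + 144 \left(12 + \frac{\sqrt{426}}{6}\right) = 26307 + \left(1728 + 24 \sqrt{426}\right) = 28035 + 24 \sqrt{426}$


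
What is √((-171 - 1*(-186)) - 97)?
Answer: I*√82 ≈ 9.0554*I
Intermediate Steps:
√((-171 - 1*(-186)) - 97) = √((-171 + 186) - 97) = √(15 - 97) = √(-82) = I*√82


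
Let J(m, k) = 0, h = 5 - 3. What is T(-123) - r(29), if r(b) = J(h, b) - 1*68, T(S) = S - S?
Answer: 68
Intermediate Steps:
T(S) = 0
h = 2
r(b) = -68 (r(b) = 0 - 1*68 = 0 - 68 = -68)
T(-123) - r(29) = 0 - 1*(-68) = 0 + 68 = 68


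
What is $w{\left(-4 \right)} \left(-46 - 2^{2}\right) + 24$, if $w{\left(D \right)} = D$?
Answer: $224$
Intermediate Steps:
$w{\left(-4 \right)} \left(-46 - 2^{2}\right) + 24 = - 4 \left(-46 - 2^{2}\right) + 24 = - 4 \left(-46 - 4\right) + 24 = \left(-4\right) \left(-50\right) + 24 = 200 + 24 = 224$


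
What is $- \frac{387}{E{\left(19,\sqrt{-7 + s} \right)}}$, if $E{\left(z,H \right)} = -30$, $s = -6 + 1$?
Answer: $\frac{129}{10} \approx 12.9$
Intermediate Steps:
$s = -5$
$- \frac{387}{E{\left(19,\sqrt{-7 + s} \right)}} = - \frac{387}{-30} = \left(-387\right) \left(- \frac{1}{30}\right) = \frac{129}{10}$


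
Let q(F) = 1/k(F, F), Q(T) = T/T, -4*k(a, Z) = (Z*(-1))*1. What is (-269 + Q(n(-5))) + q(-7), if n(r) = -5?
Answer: -1880/7 ≈ -268.57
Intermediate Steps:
k(a, Z) = Z/4 (k(a, Z) = -Z*(-1)/4 = -(-Z)/4 = -(-1)*Z/4 = Z/4)
Q(T) = 1
q(F) = 4/F (q(F) = 1/(F/4) = 4/F)
(-269 + Q(n(-5))) + q(-7) = (-269 + 1) + 4/(-7) = -268 + 4*(-1/7) = -268 - 4/7 = -1880/7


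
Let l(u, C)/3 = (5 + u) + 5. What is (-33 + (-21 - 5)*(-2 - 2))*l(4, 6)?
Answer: 2982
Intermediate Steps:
l(u, C) = 30 + 3*u (l(u, C) = 3*((5 + u) + 5) = 3*(10 + u) = 30 + 3*u)
(-33 + (-21 - 5)*(-2 - 2))*l(4, 6) = (-33 + (-21 - 5)*(-2 - 2))*(30 + 3*4) = (-33 - 26*(-4))*(30 + 12) = (-33 + 104)*42 = 71*42 = 2982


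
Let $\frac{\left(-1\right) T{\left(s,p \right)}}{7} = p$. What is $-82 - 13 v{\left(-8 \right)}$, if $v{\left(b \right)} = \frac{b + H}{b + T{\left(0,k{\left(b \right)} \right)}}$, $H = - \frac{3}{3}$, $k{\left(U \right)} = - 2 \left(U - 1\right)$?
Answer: $- \frac{11105}{134} \approx -82.873$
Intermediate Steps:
$k{\left(U \right)} = 2 - 2 U$ ($k{\left(U \right)} = - 2 \left(-1 + U\right) = 2 - 2 U$)
$T{\left(s,p \right)} = - 7 p$
$H = -1$ ($H = \left(-3\right) \frac{1}{3} = -1$)
$v{\left(b \right)} = \frac{-1 + b}{-14 + 15 b}$ ($v{\left(b \right)} = \frac{b - 1}{b - 7 \left(2 - 2 b\right)} = \frac{-1 + b}{b + \left(-14 + 14 b\right)} = \frac{-1 + b}{-14 + 15 b}$)
$-82 - 13 v{\left(-8 \right)} = -82 - 13 \frac{-1 - 8}{-14 + 15 \left(-8\right)} = -82 - 13 \frac{1}{-14 - 120} \left(-9\right) = -82 - 13 \frac{1}{-134} \left(-9\right) = -82 - 13 \left(\left(- \frac{1}{134}\right) \left(-9\right)\right) = -82 - \frac{117}{134} = - \frac{11105}{134}$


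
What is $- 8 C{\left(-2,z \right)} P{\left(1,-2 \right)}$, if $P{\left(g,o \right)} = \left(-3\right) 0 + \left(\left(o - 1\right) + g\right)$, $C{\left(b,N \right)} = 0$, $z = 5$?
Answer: $0$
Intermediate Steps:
$P{\left(g,o \right)} = -1 + g + o$ ($P{\left(g,o \right)} = 0 + \left(\left(-1 + o\right) + g\right) = 0 + \left(-1 + g + o\right) = -1 + g + o$)
$- 8 C{\left(-2,z \right)} P{\left(1,-2 \right)} = \left(-8\right) 0 \left(-1 + 1 - 2\right) = 0 \left(-2\right) = 0$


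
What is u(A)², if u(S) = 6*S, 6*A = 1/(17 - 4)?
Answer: 1/169 ≈ 0.0059172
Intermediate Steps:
A = 1/78 (A = 1/(6*(17 - 4)) = (⅙)/13 = (⅙)*(1/13) = 1/78 ≈ 0.012821)
u(A)² = (6*(1/78))² = (1/13)² = 1/169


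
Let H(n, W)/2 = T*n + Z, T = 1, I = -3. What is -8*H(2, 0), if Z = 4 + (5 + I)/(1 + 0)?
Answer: -128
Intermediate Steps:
Z = 6 (Z = 4 + (5 - 3)/(1 + 0) = 4 + 2/1 = 4 + 1*2 = 4 + 2 = 6)
H(n, W) = 12 + 2*n (H(n, W) = 2*(1*n + 6) = 2*(n + 6) = 2*(6 + n) = 12 + 2*n)
-8*H(2, 0) = -8*(12 + 2*2) = -8*(12 + 4) = -8*16 = -128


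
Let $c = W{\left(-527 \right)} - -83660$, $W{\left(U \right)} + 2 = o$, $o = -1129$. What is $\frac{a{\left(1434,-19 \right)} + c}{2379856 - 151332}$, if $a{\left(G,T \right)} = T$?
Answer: $\frac{41255}{1114262} \approx 0.037024$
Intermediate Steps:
$W{\left(U \right)} = -1131$ ($W{\left(U \right)} = -2 - 1129 = -1131$)
$c = 82529$ ($c = -1131 - -83660 = -1131 + 83660 = 82529$)
$\frac{a{\left(1434,-19 \right)} + c}{2379856 - 151332} = \frac{-19 + 82529}{2379856 - 151332} = \frac{82510}{2228524} = 82510 \cdot \frac{1}{2228524} = \frac{41255}{1114262}$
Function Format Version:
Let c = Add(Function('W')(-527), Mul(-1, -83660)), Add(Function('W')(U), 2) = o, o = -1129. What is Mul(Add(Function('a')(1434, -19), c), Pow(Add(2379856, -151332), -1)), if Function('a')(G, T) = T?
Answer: Rational(41255, 1114262) ≈ 0.037024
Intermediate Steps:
Function('W')(U) = -1131 (Function('W')(U) = Add(-2, -1129) = -1131)
c = 82529 (c = Add(-1131, Mul(-1, -83660)) = Add(-1131, 83660) = 82529)
Mul(Add(Function('a')(1434, -19), c), Pow(Add(2379856, -151332), -1)) = Mul(Add(-19, 82529), Pow(Add(2379856, -151332), -1)) = Mul(82510, Pow(2228524, -1)) = Mul(82510, Rational(1, 2228524)) = Rational(41255, 1114262)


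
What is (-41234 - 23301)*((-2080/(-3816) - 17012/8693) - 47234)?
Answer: 12640116592849630/4146561 ≈ 3.0483e+9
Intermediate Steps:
(-41234 - 23301)*((-2080/(-3816) - 17012/8693) - 47234) = -64535*((-2080*(-1/3816) - 17012*1/8693) - 47234) = -64535*((260/477 - 17012/8693) - 47234) = -64535*(-5854544/4146561 - 47234) = -64535*(-195864516818/4146561) = 12640116592849630/4146561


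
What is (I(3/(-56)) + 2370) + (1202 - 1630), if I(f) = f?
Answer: 108749/56 ≈ 1941.9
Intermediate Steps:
(I(3/(-56)) + 2370) + (1202 - 1630) = (3/(-56) + 2370) + (1202 - 1630) = (3*(-1/56) + 2370) - 428 = (-3/56 + 2370) - 428 = 132717/56 - 428 = 108749/56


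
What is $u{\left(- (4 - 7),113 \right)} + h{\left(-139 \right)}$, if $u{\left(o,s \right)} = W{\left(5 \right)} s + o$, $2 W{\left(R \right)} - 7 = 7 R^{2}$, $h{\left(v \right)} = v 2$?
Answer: $10008$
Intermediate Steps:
$h{\left(v \right)} = 2 v$
$W{\left(R \right)} = \frac{7}{2} + \frac{7 R^{2}}{2}$
$u{\left(o,s \right)} = o + 91 s$ ($u{\left(o,s \right)} = \left(\frac{7}{2} + \frac{7 \cdot 5^{2}}{2}\right) s + o = \left(\frac{7}{2} + \frac{7}{2} \cdot 25\right) s + o = \left(\frac{7}{2} + \frac{175}{2}\right) s + o = 91 s + o = o + 91 s$)
$u{\left(- (4 - 7),113 \right)} + h{\left(-139 \right)} = \left(- (4 - 7) + 91 \cdot 113\right) + 2 \left(-139\right) = \left(\left(-1\right) \left(-3\right) + 10283\right) - 278 = \left(3 + 10283\right) - 278 = 10286 - 278 = 10008$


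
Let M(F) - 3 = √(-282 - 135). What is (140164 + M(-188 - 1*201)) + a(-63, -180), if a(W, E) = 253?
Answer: 140420 + I*√417 ≈ 1.4042e+5 + 20.421*I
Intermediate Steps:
M(F) = 3 + I*√417 (M(F) = 3 + √(-282 - 135) = 3 + √(-417) = 3 + I*√417)
(140164 + M(-188 - 1*201)) + a(-63, -180) = (140164 + (3 + I*√417)) + 253 = (140167 + I*√417) + 253 = 140420 + I*√417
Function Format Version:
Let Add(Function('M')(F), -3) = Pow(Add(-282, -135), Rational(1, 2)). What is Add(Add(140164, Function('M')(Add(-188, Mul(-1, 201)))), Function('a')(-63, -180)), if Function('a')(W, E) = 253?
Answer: Add(140420, Mul(I, Pow(417, Rational(1, 2)))) ≈ Add(1.4042e+5, Mul(20.421, I))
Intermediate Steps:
Function('M')(F) = Add(3, Mul(I, Pow(417, Rational(1, 2)))) (Function('M')(F) = Add(3, Pow(Add(-282, -135), Rational(1, 2))) = Add(3, Pow(-417, Rational(1, 2))) = Add(3, Mul(I, Pow(417, Rational(1, 2)))))
Add(Add(140164, Function('M')(Add(-188, Mul(-1, 201)))), Function('a')(-63, -180)) = Add(Add(140164, Add(3, Mul(I, Pow(417, Rational(1, 2))))), 253) = Add(Add(140167, Mul(I, Pow(417, Rational(1, 2)))), 253) = Add(140420, Mul(I, Pow(417, Rational(1, 2))))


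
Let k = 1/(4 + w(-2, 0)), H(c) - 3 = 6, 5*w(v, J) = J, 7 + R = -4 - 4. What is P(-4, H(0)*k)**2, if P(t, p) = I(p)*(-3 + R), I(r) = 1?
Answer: 324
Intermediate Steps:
R = -15 (R = -7 + (-4 - 4) = -7 - 8 = -15)
w(v, J) = J/5
H(c) = 9 (H(c) = 3 + 6 = 9)
k = 1/4 (k = 1/(4 + (1/5)*0) = 1/(4 + 0) = 1/4 ≈ 0.25000)
P(t, p) = -18 (P(t, p) = 1*(-3 - 15) = 1*(-18) = -18)
P(-4, H(0)*k)**2 = (-18)**2 = 324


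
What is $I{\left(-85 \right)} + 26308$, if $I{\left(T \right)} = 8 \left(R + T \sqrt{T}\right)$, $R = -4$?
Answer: $26276 - 680 i \sqrt{85} \approx 26276.0 - 6269.3 i$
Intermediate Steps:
$I{\left(T \right)} = -32 + 8 T^{\frac{3}{2}}$ ($I{\left(T \right)} = 8 \left(-4 + T \sqrt{T}\right) = 8 \left(-4 + T^{\frac{3}{2}}\right) = -32 + 8 T^{\frac{3}{2}}$)
$I{\left(-85 \right)} + 26308 = \left(-32 + 8 \left(-85\right)^{\frac{3}{2}}\right) + 26308 = \left(-32 + 8 \left(- 85 i \sqrt{85}\right)\right) + 26308 = \left(-32 - 680 i \sqrt{85}\right) + 26308 = 26276 - 680 i \sqrt{85}$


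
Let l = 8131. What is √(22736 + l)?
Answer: √30867 ≈ 175.69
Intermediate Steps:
√(22736 + l) = √(22736 + 8131) = √30867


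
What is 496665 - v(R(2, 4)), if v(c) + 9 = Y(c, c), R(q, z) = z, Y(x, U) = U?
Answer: 496670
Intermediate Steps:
v(c) = -9 + c
496665 - v(R(2, 4)) = 496665 - (-9 + 4) = 496665 - 1*(-5) = 496665 + 5 = 496670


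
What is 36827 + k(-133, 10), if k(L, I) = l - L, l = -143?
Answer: 36817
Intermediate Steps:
k(L, I) = -143 - L
36827 + k(-133, 10) = 36827 + (-143 - 1*(-133)) = 36827 + (-143 + 133) = 36827 - 10 = 36817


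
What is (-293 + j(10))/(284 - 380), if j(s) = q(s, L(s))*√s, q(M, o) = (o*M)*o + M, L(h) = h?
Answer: 293/96 - 505*√10/48 ≈ -30.218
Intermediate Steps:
q(M, o) = M + M*o² (q(M, o) = (M*o)*o + M = M*o² + M = M + M*o²)
j(s) = s^(3/2)*(1 + s²) (j(s) = (s*(1 + s²))*√s = s^(3/2)*(1 + s²))
(-293 + j(10))/(284 - 380) = (-293 + 10^(3/2)*(1 + 10²))/(284 - 380) = (-293 + (10*√10)*(1 + 100))/(-96) = (-293 + (10*√10)*101)*(-1/96) = (-293 + 1010*√10)*(-1/96) = 293/96 - 505*√10/48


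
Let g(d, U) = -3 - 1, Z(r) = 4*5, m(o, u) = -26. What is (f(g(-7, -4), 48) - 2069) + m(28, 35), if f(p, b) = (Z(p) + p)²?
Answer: -1839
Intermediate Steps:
Z(r) = 20
g(d, U) = -4
f(p, b) = (20 + p)²
(f(g(-7, -4), 48) - 2069) + m(28, 35) = ((20 - 4)² - 2069) - 26 = (16² - 2069) - 26 = (256 - 2069) - 26 = -1813 - 26 = -1839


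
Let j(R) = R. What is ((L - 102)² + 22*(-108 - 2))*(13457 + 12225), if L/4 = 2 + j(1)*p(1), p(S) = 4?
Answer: 94098848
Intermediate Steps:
L = 24 (L = 4*(2 + 1*4) = 4*(2 + 4) = 4*6 = 24)
((L - 102)² + 22*(-108 - 2))*(13457 + 12225) = ((24 - 102)² + 22*(-108 - 2))*(13457 + 12225) = ((-78)² + 22*(-110))*25682 = (6084 - 2420)*25682 = 3664*25682 = 94098848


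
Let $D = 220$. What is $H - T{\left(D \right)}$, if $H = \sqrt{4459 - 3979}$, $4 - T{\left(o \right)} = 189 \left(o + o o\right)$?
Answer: $9189176 + 4 \sqrt{30} \approx 9.1892 \cdot 10^{6}$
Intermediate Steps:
$T{\left(o \right)} = 4 - 189 o - 189 o^{2}$ ($T{\left(o \right)} = 4 - 189 \left(o + o o\right) = 4 - 189 \left(o + o^{2}\right) = 4 - \left(189 o + 189 o^{2}\right) = 4 - 189 o - 189 o^{2}$)
$H = 4 \sqrt{30}$ ($H = \sqrt{480} = 4 \sqrt{30} \approx 21.909$)
$H - T{\left(D \right)} = 4 \sqrt{30} - \left(4 - 41580 - 189 \cdot 220^{2}\right) = 4 \sqrt{30} - \left(4 - 41580 - 9147600\right) = 4 \sqrt{30} - -9189176 = 4 \sqrt{30} + 9189176 = 9189176 + 4 \sqrt{30}$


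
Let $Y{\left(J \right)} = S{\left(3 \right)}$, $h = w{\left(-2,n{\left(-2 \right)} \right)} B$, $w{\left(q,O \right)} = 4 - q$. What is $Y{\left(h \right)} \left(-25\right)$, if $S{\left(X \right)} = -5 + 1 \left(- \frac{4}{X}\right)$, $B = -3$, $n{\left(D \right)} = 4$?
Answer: $\frac{475}{3} \approx 158.33$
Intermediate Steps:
$S{\left(X \right)} = -5 - \frac{4}{X}$
$h = -18$ ($h = \left(4 - -2\right) \left(-3\right) = \left(4 + 2\right) \left(-3\right) = 6 \left(-3\right) = -18$)
$Y{\left(J \right)} = - \frac{19}{3}$ ($Y{\left(J \right)} = -5 - \frac{4}{3} = - \frac{19}{3}$)
$Y{\left(h \right)} \left(-25\right) = \left(- \frac{19}{3}\right) \left(-25\right) = \frac{475}{3}$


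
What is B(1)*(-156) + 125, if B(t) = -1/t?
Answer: 281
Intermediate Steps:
B(1)*(-156) + 125 = -1/1*(-156) + 125 = -1*1*(-156) + 125 = -1*(-156) + 125 = 156 + 125 = 281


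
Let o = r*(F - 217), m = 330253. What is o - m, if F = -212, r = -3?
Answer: -328966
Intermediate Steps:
o = 1287 (o = -3*(-212 - 217) = -3*(-429) = 1287)
o - m = 1287 - 1*330253 = 1287 - 330253 = -328966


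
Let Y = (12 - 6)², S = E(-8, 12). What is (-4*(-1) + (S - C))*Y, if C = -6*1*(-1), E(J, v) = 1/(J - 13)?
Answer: -516/7 ≈ -73.714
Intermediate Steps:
E(J, v) = 1/(-13 + J)
S = -1/21 (S = 1/(-13 - 8) = 1/(-21) = -1/21 ≈ -0.047619)
C = 6 (C = -6*(-1) = 6)
Y = 36 (Y = 6² = 36)
(-4*(-1) + (S - C))*Y = (-4*(-1) + (-1/21 - 1*6))*36 = (4 + (-1/21 - 6))*36 = (4 - 127/21)*36 = -43/21*36 = -516/7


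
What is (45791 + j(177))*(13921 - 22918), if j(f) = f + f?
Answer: -415166565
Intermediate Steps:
j(f) = 2*f
(45791 + j(177))*(13921 - 22918) = (45791 + 2*177)*(13921 - 22918) = (45791 + 354)*(-8997) = 46145*(-8997) = -415166565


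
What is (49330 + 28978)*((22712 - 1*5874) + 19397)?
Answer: 2837490380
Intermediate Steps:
(49330 + 28978)*((22712 - 1*5874) + 19397) = 78308*((22712 - 5874) + 19397) = 78308*(16838 + 19397) = 78308*36235 = 2837490380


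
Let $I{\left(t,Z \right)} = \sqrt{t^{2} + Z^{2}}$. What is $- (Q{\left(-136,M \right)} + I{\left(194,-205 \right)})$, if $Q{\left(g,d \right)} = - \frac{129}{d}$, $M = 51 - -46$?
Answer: $\frac{129}{97} - \sqrt{79661} \approx -280.91$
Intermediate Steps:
$M = 97$ ($M = 51 + 46 = 97$)
$I{\left(t,Z \right)} = \sqrt{Z^{2} + t^{2}}$
$- (Q{\left(-136,M \right)} + I{\left(194,-205 \right)}) = - (- \frac{129}{97} + \sqrt{\left(-205\right)^{2} + 194^{2}}) = - (\left(-129\right) \frac{1}{97} + \sqrt{42025 + 37636}) = - (- \frac{129}{97} + \sqrt{79661}) = \frac{129}{97} - \sqrt{79661}$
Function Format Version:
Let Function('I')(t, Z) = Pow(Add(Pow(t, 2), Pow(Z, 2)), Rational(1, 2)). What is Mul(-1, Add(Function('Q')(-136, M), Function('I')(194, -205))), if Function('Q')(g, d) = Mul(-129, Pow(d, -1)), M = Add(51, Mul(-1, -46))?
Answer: Add(Rational(129, 97), Mul(-1, Pow(79661, Rational(1, 2)))) ≈ -280.91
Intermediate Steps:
M = 97 (M = Add(51, 46) = 97)
Function('I')(t, Z) = Pow(Add(Pow(Z, 2), Pow(t, 2)), Rational(1, 2))
Mul(-1, Add(Function('Q')(-136, M), Function('I')(194, -205))) = Mul(-1, Add(Mul(-129, Pow(97, -1)), Pow(Add(Pow(-205, 2), Pow(194, 2)), Rational(1, 2)))) = Mul(-1, Add(Mul(-129, Rational(1, 97)), Pow(Add(42025, 37636), Rational(1, 2)))) = Mul(-1, Add(Rational(-129, 97), Pow(79661, Rational(1, 2)))) = Add(Rational(129, 97), Mul(-1, Pow(79661, Rational(1, 2))))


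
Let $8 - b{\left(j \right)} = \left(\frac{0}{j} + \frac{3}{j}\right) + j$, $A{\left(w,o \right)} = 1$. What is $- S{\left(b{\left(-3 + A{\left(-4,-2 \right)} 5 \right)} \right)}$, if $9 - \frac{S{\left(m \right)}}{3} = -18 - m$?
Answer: $- \frac{189}{2} \approx -94.5$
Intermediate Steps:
$b{\left(j \right)} = 8 - j - \frac{3}{j}$ ($b{\left(j \right)} = 8 - \left(\left(\frac{0}{j} + \frac{3}{j}\right) + j\right) = 8 - \left(\left(0 + \frac{3}{j}\right) + j\right) = 8 - \left(\frac{3}{j} + j\right) = 8 - \left(j + \frac{3}{j}\right) = 8 - j - \frac{3}{j}$)
$S{\left(m \right)} = 81 + 3 m$ ($S{\left(m \right)} = 27 - 3 \left(-18 - m\right) = 27 + \left(54 + 3 m\right) = 81 + 3 m$)
$- S{\left(b{\left(-3 + A{\left(-4,-2 \right)} 5 \right)} \right)} = - (81 + 3 \left(8 - \left(-3 + 1 \cdot 5\right) - \frac{3}{-3 + 1 \cdot 5}\right)) = - (81 + 3 \left(8 - \left(-3 + 5\right) - \frac{3}{-3 + 5}\right)) = - (81 + 3 \left(8 - 2 - \frac{3}{2}\right)) = - (81 + 3 \cdot \frac{9}{2}) = - (81 + \frac{27}{2}) = \left(-1\right) \frac{189}{2} = - \frac{189}{2}$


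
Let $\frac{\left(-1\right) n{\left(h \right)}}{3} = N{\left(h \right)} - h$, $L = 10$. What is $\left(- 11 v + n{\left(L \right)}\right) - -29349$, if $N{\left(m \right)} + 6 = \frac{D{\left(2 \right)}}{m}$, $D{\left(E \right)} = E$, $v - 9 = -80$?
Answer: $\frac{150887}{5} \approx 30177.0$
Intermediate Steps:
$v = -71$ ($v = 9 - 80 = -71$)
$N{\left(m \right)} = -6 + \frac{2}{m}$
$n{\left(h \right)} = 18 - \frac{6}{h} + 3 h$ ($n{\left(h \right)} = - 3 \left(\left(-6 + \frac{2}{h}\right) - h\right) = - 3 \left(-6 - h + \frac{2}{h}\right) = 18 - \frac{6}{h} + 3 h$)
$\left(- 11 v + n{\left(L \right)}\right) - -29349 = \left(\left(-11\right) \left(-71\right) + \left(18 - \frac{6}{10} + 3 \cdot 10\right)\right) - -29349 = \left(781 + \left(18 - \frac{3}{5} + 30\right)\right) + 29349 = \left(781 + \frac{237}{5}\right) + 29349 = \frac{4142}{5} + 29349 = \frac{150887}{5}$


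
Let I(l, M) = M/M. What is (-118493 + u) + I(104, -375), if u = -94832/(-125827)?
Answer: -14909398052/125827 ≈ -1.1849e+5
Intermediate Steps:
I(l, M) = 1
u = 94832/125827 (u = -94832*(-1/125827) = 94832/125827 ≈ 0.75367)
(-118493 + u) + I(104, -375) = (-118493 + 94832/125827) + 1 = -14909523879/125827 + 1 = -14909398052/125827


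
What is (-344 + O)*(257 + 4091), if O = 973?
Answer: 2734892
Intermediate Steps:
(-344 + O)*(257 + 4091) = (-344 + 973)*(257 + 4091) = 629*4348 = 2734892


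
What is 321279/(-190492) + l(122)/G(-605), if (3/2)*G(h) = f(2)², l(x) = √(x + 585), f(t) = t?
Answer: -321279/190492 + 3*√707/8 ≈ 8.2845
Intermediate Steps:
l(x) = √(585 + x)
G(h) = 8/3 (G(h) = (⅔)*2² = (⅔)*4 = 8/3)
321279/(-190492) + l(122)/G(-605) = 321279/(-190492) + √(585 + 122)/(8/3) = 321279*(-1/190492) + √707*(3/8) = -321279/190492 + 3*√707/8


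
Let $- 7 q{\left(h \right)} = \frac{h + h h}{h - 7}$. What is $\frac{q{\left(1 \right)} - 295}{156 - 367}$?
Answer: $\frac{6194}{4431} \approx 1.3979$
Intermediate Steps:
$q{\left(h \right)} = - \frac{h + h^{2}}{7 \left(-7 + h\right)}$ ($q{\left(h \right)} = - \frac{\left(h + h h\right) \frac{1}{h - 7}}{7} = - \frac{\left(h + h^{2}\right) \frac{1}{-7 + h}}{7} = - \frac{\frac{1}{-7 + h} \left(h + h^{2}\right)}{7} = - \frac{h + h^{2}}{7 \left(-7 + h\right)}$)
$\frac{q{\left(1 \right)} - 295}{156 - 367} = \frac{\left(-1\right) 1 \frac{1}{-49 + 7 \cdot 1} \left(1 + 1\right) - 295}{156 - 367} = \frac{\left(-1\right) 1 \frac{1}{-49 + 7} \cdot 2 - 295}{-211} = \left(\left(-1\right) 1 \frac{1}{-42} \cdot 2 - 295\right) \left(- \frac{1}{211}\right) = \left(\left(-1\right) 1 \left(- \frac{1}{42}\right) 2 - 295\right) \left(- \frac{1}{211}\right) = \left(\frac{1}{21} - 295\right) \left(- \frac{1}{211}\right) = \left(- \frac{6194}{21}\right) \left(- \frac{1}{211}\right) = \frac{6194}{4431}$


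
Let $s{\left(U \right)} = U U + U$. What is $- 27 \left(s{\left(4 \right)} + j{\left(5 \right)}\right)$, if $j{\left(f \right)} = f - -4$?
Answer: $-783$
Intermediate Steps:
$j{\left(f \right)} = 4 + f$ ($j{\left(f \right)} = f + 4 = 4 + f$)
$s{\left(U \right)} = U + U^{2}$ ($s{\left(U \right)} = U^{2} + U = U + U^{2}$)
$- 27 \left(s{\left(4 \right)} + j{\left(5 \right)}\right) = - 27 \left(4 \left(1 + 4\right) + \left(4 + 5\right)\right) = - 27 \left(4 \cdot 5 + 9\right) = - 27 \left(20 + 9\right) = \left(-27\right) 29 = -783$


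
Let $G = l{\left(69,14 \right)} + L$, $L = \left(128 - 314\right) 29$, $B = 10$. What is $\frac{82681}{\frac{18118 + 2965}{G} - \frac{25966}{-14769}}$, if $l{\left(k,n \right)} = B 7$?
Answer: $- \frac{6501219928236}{173131843} \approx -37551.0$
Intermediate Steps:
$l{\left(k,n \right)} = 70$ ($l{\left(k,n \right)} = 10 \cdot 7 = 70$)
$L = -5394$ ($L = \left(-186\right) 29 = -5394$)
$G = -5324$ ($G = 70 - 5394 = -5324$)
$\frac{82681}{\frac{18118 + 2965}{G} - \frac{25966}{-14769}} = \frac{82681}{\frac{18118 + 2965}{-5324} - \frac{25966}{-14769}} = \frac{82681}{21083 \left(- \frac{1}{5324}\right) - - \frac{25966}{14769}} = \frac{82681}{- \frac{21083}{5324} + \frac{25966}{14769}} = \frac{82681}{- \frac{173131843}{78630156}} = 82681 \left(- \frac{78630156}{173131843}\right) = - \frac{6501219928236}{173131843}$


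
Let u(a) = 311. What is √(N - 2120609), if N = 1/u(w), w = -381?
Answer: 3*I*√22789713642/311 ≈ 1456.2*I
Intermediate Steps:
N = 1/311 ≈ 0.0032154
√(N - 2120609) = √(1/311 - 2120609) = √(-659509398/311) = 3*I*√22789713642/311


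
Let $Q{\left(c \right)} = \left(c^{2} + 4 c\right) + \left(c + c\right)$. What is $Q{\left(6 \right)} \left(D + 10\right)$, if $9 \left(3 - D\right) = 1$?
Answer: $928$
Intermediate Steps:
$Q{\left(c \right)} = c^{2} + 6 c$ ($Q{\left(c \right)} = \left(c^{2} + 4 c\right) + 2 c = c^{2} + 6 c$)
$D = \frac{26}{9}$ ($D = 3 - \frac{1}{9} = \frac{26}{9} \approx 2.8889$)
$Q{\left(6 \right)} \left(D + 10\right) = 6 \left(6 + 6\right) \left(\frac{26}{9} + 10\right) = 6 \cdot 12 \cdot \frac{116}{9} = 72 \cdot \frac{116}{9} = 928$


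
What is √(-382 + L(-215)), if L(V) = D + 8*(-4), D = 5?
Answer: I*√409 ≈ 20.224*I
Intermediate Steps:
L(V) = -27 (L(V) = 5 + 8*(-4) = 5 - 32 = -27)
√(-382 + L(-215)) = √(-382 - 27) = √(-409) = I*√409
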